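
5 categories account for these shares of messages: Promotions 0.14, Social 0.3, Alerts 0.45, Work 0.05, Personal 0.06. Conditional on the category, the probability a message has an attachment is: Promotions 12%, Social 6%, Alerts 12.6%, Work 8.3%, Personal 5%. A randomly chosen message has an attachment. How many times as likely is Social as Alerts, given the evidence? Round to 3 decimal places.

0.317

By Bayes' rule, posterior ∝ prior × likelihood:
  Promotions: 0.14 × 0.12 = 0.0168
  Social: 0.3 × 0.06 = 0.018
  Alerts: 0.45 × 0.126 = 0.0567
  Work: 0.05 × 0.083 = 0.00415
  Personal: 0.06 × 0.05 = 0.003
Normalizing constant = 0.09865.
The ratio is 0.018 / 0.0567 (the normalizer cancels) = 0.317.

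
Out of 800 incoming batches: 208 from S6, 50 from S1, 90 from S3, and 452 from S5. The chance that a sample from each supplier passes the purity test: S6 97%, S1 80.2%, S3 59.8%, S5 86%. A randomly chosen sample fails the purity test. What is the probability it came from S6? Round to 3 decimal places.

0.054

Taking complements, P(off-spec | each) = S6 0.03, S1 0.198, S3 0.402, S5 0.14.
By Bayes' rule, posterior ∝ prior × likelihood:
  S6: 0.26 × 0.03 = 0.0078
  S1: 0.0625 × 0.198 = 0.012375
  S3: 0.1125 × 0.402 = 0.045225
  S5: 0.565 × 0.14 = 0.0791
Sum = 0.1445.
P(S6 | evidence) = 0.0078 / 0.1445 ≈ 0.054.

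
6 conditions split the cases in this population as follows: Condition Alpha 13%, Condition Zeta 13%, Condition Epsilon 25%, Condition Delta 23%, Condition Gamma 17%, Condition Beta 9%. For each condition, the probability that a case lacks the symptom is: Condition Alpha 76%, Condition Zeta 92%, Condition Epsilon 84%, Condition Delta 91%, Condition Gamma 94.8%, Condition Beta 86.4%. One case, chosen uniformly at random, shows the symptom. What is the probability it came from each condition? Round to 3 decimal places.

Taking complements, P(symptomatic | each) = Condition Alpha 0.24, Condition Zeta 0.08, Condition Epsilon 0.16, Condition Delta 0.09, Condition Gamma 0.052, Condition Beta 0.136.
Compute prior × likelihood for every hypothesis:
  Condition Alpha: 0.13 × 0.24 = 0.0312
  Condition Zeta: 0.13 × 0.08 = 0.0104
  Condition Epsilon: 0.25 × 0.16 = 0.04
  Condition Delta: 0.23 × 0.09 = 0.0207
  Condition Gamma: 0.17 × 0.052 = 0.00884
  Condition Beta: 0.09 × 0.136 = 0.01224
Sum = 0.12338.
P(Condition Alpha | symptomatic) = 0.0312/0.12338 ≈ 0.253
P(Condition Zeta | symptomatic) = 0.0104/0.12338 ≈ 0.084
P(Condition Epsilon | symptomatic) = 0.04/0.12338 ≈ 0.324
P(Condition Delta | symptomatic) = 0.0207/0.12338 ≈ 0.168
P(Condition Gamma | symptomatic) = 0.00884/0.12338 ≈ 0.072
P(Condition Beta | symptomatic) = 0.01224/0.12338 ≈ 0.099
(Check: 0.253+0.084+0.324+0.168+0.072+0.099 = 1.000.)

Condition Alpha 0.253, Condition Zeta 0.084, Condition Epsilon 0.324, Condition Delta 0.168, Condition Gamma 0.072, Condition Beta 0.099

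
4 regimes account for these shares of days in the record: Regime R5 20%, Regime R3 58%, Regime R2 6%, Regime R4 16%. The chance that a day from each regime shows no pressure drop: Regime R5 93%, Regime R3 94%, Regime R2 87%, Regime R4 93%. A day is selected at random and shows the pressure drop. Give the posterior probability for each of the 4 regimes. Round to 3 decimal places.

Taking complements, P(drop | each) = Regime R5 0.07, Regime R3 0.06, Regime R2 0.13, Regime R4 0.07.
Unnormalized posteriors (prior × likelihood):
  Regime R5: 0.2 × 0.07 = 0.014
  Regime R3: 0.58 × 0.06 = 0.0348
  Regime R2: 0.06 × 0.13 = 0.0078
  Regime R4: 0.16 × 0.07 = 0.0112
Sum = 0.0678.
P(Regime R5 | drop) = 0.014/0.0678 ≈ 0.206
P(Regime R3 | drop) = 0.0348/0.0678 ≈ 0.513
P(Regime R2 | drop) = 0.0078/0.0678 ≈ 0.115
P(Regime R4 | drop) = 0.0112/0.0678 ≈ 0.165
(Check: 0.206+0.513+0.115+0.165 = 0.999.)

Regime R5 0.206, Regime R3 0.513, Regime R2 0.115, Regime R4 0.165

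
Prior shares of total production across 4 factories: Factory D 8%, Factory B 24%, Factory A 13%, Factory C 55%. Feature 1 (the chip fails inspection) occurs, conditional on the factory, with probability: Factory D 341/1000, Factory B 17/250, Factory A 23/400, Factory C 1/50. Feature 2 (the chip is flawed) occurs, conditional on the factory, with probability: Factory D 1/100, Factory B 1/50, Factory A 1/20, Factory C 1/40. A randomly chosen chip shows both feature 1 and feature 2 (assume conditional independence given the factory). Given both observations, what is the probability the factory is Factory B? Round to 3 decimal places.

0.262

By Bayes' rule, posterior ∝ prior × likelihood:
  Factory D: 0.08 × 0.341 × 0.01 = 0.0002728
  Factory B: 0.24 × 0.068 × 0.02 = 0.0003264
  Factory A: 0.13 × 0.0575 × 0.05 = 0.00037375
  Factory C: 0.55 × 0.02 × 0.025 = 0.000275
Sum = 0.00124795.
P(Factory B | evidence) = 0.0003264 / 0.00124795 ≈ 0.262.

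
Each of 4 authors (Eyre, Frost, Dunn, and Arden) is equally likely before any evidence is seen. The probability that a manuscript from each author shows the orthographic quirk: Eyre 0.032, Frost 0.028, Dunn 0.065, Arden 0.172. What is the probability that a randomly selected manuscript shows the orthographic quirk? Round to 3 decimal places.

0.074

Since the prior is uniform, the posterior is proportional to the likelihood:
  Eyre: 0.032
  Frost: 0.028
  Dunn: 0.065
  Arden: 0.172
P(quirk) = (1/4) × (0.032 + 0.028 + 0.065 + 0.172) = 0.297/4 ≈ 0.074.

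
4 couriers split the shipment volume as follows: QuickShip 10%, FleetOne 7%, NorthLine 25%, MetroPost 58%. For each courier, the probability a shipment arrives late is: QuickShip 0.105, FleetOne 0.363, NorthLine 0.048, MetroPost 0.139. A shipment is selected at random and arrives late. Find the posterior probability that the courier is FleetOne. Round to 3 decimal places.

By Bayes' rule, posterior ∝ prior × likelihood:
  QuickShip: 0.1 × 0.105 = 0.0105
  FleetOne: 0.07 × 0.363 = 0.02541
  NorthLine: 0.25 × 0.048 = 0.012
  MetroPost: 0.58 × 0.139 = 0.08062
Total = 0.12853.
P(FleetOne | evidence) = 0.02541 / 0.12853 ≈ 0.198.

0.198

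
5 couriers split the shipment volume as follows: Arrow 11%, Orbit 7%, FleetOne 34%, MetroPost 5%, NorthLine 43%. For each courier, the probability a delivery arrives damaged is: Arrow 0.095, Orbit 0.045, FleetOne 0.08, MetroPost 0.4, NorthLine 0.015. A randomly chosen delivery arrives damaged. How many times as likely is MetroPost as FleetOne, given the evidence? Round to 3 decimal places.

Prior × likelihood for each hypothesis:
  Arrow: 0.11 × 0.095 = 0.01045
  Orbit: 0.07 × 0.045 = 0.00315
  FleetOne: 0.34 × 0.08 = 0.0272
  MetroPost: 0.05 × 0.4 = 0.02
  NorthLine: 0.43 × 0.015 = 0.00645
Sum = 0.06725.
The ratio is 0.02 / 0.0272 (the normalizer cancels) = 0.735.

0.735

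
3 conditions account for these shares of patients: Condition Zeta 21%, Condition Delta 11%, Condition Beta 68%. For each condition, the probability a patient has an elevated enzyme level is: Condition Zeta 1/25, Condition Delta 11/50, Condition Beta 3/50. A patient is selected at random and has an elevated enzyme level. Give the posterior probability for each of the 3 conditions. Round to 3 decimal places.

Condition Zeta 0.114, Condition Delta 0.330, Condition Beta 0.556

By Bayes' rule, posterior ∝ prior × likelihood:
  Condition Zeta: 0.21 × 0.04 = 0.0084
  Condition Delta: 0.11 × 0.22 = 0.0242
  Condition Beta: 0.68 × 0.06 = 0.0408
Sum = 0.0734.
P(Condition Zeta | elevated) = 0.0084/0.0734 ≈ 0.114
P(Condition Delta | elevated) = 0.0242/0.0734 ≈ 0.330
P(Condition Beta | elevated) = 0.0408/0.0734 ≈ 0.556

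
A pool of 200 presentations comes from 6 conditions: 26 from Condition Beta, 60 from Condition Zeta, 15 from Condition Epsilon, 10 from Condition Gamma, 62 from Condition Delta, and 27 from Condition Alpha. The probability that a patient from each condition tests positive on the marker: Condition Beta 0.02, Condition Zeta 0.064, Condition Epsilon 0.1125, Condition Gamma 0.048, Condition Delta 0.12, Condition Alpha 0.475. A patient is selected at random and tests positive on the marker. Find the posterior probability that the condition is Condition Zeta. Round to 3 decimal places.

0.143

Compute prior × likelihood for every hypothesis:
  Condition Beta: 0.13 × 0.02 = 0.0026
  Condition Zeta: 0.3 × 0.064 = 0.0192
  Condition Epsilon: 0.075 × 0.1125 = 0.0084375
  Condition Gamma: 0.05 × 0.048 = 0.0024
  Condition Delta: 0.31 × 0.12 = 0.0372
  Condition Alpha: 0.135 × 0.475 = 0.064125
Normalizing constant = 0.1339625.
P(Condition Zeta | evidence) = 0.0192 / 0.1339625 ≈ 0.143.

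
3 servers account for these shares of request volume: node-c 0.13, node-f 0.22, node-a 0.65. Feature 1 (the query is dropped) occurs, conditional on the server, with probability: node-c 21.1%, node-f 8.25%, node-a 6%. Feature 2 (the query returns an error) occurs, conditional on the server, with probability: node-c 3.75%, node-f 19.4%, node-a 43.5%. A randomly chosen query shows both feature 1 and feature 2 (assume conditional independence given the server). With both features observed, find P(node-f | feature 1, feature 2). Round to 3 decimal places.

0.164

Compute prior × likelihood for every hypothesis:
  node-c: 0.13 × 0.211 × 0.0375 = 0.001028625
  node-f: 0.22 × 0.0825 × 0.194 = 0.0035211
  node-a: 0.65 × 0.06 × 0.435 = 0.016965
Total = 0.021514725.
P(node-f | evidence) = 0.0035211 / 0.021514725 ≈ 0.164.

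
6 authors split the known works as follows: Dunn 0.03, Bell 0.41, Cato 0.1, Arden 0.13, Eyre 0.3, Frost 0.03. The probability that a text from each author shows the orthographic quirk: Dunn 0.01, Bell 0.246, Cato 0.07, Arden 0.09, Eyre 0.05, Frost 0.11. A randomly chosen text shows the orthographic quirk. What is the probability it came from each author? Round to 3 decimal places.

Dunn 0.002, Bell 0.730, Cato 0.051, Arden 0.085, Eyre 0.109, Frost 0.024

Prior × likelihood for each hypothesis:
  Dunn: 0.03 × 0.01 = 0.0003
  Bell: 0.41 × 0.246 = 0.10086
  Cato: 0.1 × 0.07 = 0.007
  Arden: 0.13 × 0.09 = 0.0117
  Eyre: 0.3 × 0.05 = 0.015
  Frost: 0.03 × 0.11 = 0.0033
Normalizing constant = 0.13816.
P(Dunn | quirk) = 0.0003/0.13816 ≈ 0.002
P(Bell | quirk) = 0.10086/0.13816 ≈ 0.730
P(Cato | quirk) = 0.007/0.13816 ≈ 0.051
P(Arden | quirk) = 0.0117/0.13816 ≈ 0.085
P(Eyre | quirk) = 0.015/0.13816 ≈ 0.109
P(Frost | quirk) = 0.0033/0.13816 ≈ 0.024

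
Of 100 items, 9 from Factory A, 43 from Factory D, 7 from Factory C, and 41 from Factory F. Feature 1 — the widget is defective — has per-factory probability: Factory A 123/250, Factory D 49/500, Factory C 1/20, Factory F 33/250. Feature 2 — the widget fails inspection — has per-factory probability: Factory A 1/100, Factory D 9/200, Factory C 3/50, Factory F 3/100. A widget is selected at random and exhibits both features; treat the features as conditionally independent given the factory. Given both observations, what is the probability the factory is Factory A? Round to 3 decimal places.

Prior × likelihood for each hypothesis:
  Factory A: 0.09 × 0.492 × 0.01 = 0.0004428
  Factory D: 0.43 × 0.098 × 0.045 = 0.0018963
  Factory C: 0.07 × 0.05 × 0.06 = 0.00021
  Factory F: 0.41 × 0.132 × 0.03 = 0.0016236
Normalizing constant = 0.0041727.
P(Factory A | evidence) = 0.0004428 / 0.0041727 ≈ 0.106.

0.106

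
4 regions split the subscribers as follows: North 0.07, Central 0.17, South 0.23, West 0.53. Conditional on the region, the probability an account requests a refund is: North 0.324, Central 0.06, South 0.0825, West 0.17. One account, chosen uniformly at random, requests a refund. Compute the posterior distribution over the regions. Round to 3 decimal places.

Prior × likelihood for each hypothesis:
  North: 0.07 × 0.324 = 0.02268
  Central: 0.17 × 0.06 = 0.0102
  South: 0.23 × 0.0825 = 0.018975
  West: 0.53 × 0.17 = 0.0901
Sum = 0.141955.
P(North | refund) = 0.02268/0.141955 ≈ 0.160
P(Central | refund) = 0.0102/0.141955 ≈ 0.072
P(South | refund) = 0.018975/0.141955 ≈ 0.134
P(West | refund) = 0.0901/0.141955 ≈ 0.635

North 0.160, Central 0.072, South 0.134, West 0.635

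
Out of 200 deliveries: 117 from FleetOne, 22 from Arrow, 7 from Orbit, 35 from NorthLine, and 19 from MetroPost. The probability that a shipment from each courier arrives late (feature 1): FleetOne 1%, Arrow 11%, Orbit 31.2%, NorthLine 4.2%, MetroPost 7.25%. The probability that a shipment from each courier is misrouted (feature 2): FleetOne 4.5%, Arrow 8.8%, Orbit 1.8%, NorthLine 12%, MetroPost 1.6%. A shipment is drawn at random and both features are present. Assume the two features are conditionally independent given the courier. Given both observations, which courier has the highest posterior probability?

Arrow

Prior × likelihood for each hypothesis:
  FleetOne: 0.585 × 0.01 × 0.045 = 0.00026325
  Arrow: 0.11 × 0.11 × 0.088 = 0.0010648
  Orbit: 0.035 × 0.312 × 0.018 = 0.00019656
  NorthLine: 0.175 × 0.042 × 0.12 = 0.000882
  MetroPost: 0.095 × 0.0725 × 0.016 = 0.0001102
Sum = 0.00251681.
Largest term belongs to Arrow, so Arrow is most probable.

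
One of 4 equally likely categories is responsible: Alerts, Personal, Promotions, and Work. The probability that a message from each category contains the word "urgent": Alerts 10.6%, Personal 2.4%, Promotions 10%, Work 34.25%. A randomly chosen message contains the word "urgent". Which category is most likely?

Work

Since the prior is uniform, the posterior is proportional to the likelihood:
  Alerts: 0.106
  Personal: 0.024
  Promotions: 0.1
  Work: 0.3425
Sum = 0.5725.
Largest term belongs to Work, so Work is most probable.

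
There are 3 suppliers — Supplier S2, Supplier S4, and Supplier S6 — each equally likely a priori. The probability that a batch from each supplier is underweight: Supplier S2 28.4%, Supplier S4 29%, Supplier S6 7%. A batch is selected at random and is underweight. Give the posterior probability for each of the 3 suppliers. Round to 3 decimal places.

Since the prior is uniform, the posterior is proportional to the likelihood:
  Supplier S2: 0.284
  Supplier S4: 0.29
  Supplier S6: 0.07
Normalizing constant = 0.644.
P(Supplier S2 | underweight) = 0.284/0.644 ≈ 0.441
P(Supplier S4 | underweight) = 0.29/0.644 ≈ 0.450
P(Supplier S6 | underweight) = 0.07/0.644 ≈ 0.109

Supplier S2 0.441, Supplier S4 0.450, Supplier S6 0.109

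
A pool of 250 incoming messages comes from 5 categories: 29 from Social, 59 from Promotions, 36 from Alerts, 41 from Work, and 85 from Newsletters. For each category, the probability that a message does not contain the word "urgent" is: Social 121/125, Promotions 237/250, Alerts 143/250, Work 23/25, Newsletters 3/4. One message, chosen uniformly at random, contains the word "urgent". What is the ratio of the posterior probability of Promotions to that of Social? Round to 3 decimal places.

Taking complements, P(urgent-flag | each) = Social 0.032, Promotions 0.052, Alerts 0.428, Work 0.08, Newsletters 0.25.
By Bayes' rule, posterior ∝ prior × likelihood:
  Social: 0.116 × 0.032 = 0.003712
  Promotions: 0.236 × 0.052 = 0.012272
  Alerts: 0.144 × 0.428 = 0.061632
  Work: 0.164 × 0.08 = 0.01312
  Newsletters: 0.34 × 0.25 = 0.085
Sum = 0.175736.
The ratio is 0.012272 / 0.003712 (the normalizer cancels) = 3.306.

3.306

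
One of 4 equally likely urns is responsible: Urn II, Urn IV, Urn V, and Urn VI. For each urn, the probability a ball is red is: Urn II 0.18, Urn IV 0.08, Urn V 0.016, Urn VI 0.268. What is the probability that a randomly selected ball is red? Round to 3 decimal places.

Since the prior is uniform, the posterior is proportional to the likelihood:
  Urn II: 0.18
  Urn IV: 0.08
  Urn V: 0.016
  Urn VI: 0.268
P(red) = (1/4) × (0.18 + 0.08 + 0.016 + 0.268) = 0.544/4 ≈ 0.136.

0.136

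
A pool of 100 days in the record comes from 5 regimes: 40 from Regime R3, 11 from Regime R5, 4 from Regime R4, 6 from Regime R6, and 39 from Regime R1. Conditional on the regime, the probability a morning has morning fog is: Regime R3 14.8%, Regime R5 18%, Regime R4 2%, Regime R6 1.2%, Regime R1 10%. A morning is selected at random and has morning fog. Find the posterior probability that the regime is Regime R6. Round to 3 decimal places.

Prior × likelihood for each hypothesis:
  Regime R3: 0.4 × 0.148 = 0.0592
  Regime R5: 0.11 × 0.18 = 0.0198
  Regime R4: 0.04 × 0.02 = 0.0008
  Regime R6: 0.06 × 0.012 = 0.00072
  Regime R1: 0.39 × 0.1 = 0.039
Total = 0.11952.
P(Regime R6 | evidence) = 0.00072 / 0.11952 ≈ 0.006.

0.006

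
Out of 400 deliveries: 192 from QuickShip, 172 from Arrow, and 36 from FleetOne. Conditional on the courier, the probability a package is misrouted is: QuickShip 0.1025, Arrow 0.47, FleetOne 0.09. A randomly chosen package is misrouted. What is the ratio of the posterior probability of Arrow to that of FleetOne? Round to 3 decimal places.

Compute prior × likelihood for every hypothesis:
  QuickShip: 0.48 × 0.1025 = 0.0492
  Arrow: 0.43 × 0.47 = 0.2021
  FleetOne: 0.09 × 0.09 = 0.0081
Normalizing constant = 0.2594.
The ratio is 0.2021 / 0.0081 (the normalizer cancels) = 24.951.

24.951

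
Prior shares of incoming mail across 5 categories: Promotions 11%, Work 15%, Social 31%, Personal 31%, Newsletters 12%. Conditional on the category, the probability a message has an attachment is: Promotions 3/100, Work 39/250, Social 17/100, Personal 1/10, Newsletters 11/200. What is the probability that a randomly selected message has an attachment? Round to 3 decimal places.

0.117

Compute prior × likelihood for every hypothesis:
  Promotions: 0.11 × 0.03 = 0.0033
  Work: 0.15 × 0.156 = 0.0234
  Social: 0.31 × 0.17 = 0.0527
  Personal: 0.31 × 0.1 = 0.031
  Newsletters: 0.12 × 0.055 = 0.0066
P(attachment) = 0.0033 + 0.0234 + 0.0527 + 0.031 + 0.0066 = 0.117 → 0.117.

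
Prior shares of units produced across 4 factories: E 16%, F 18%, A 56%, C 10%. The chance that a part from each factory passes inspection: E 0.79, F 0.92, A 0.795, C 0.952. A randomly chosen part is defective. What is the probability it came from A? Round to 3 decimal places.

Taking complements, P(defective | each) = E 0.21, F 0.08, A 0.205, C 0.048.
Prior × likelihood for each hypothesis:
  E: 0.16 × 0.21 = 0.0336
  F: 0.18 × 0.08 = 0.0144
  A: 0.56 × 0.205 = 0.1148
  C: 0.1 × 0.048 = 0.0048
Total = 0.1676.
P(A | evidence) = 0.1148 / 0.1676 ≈ 0.685.

0.685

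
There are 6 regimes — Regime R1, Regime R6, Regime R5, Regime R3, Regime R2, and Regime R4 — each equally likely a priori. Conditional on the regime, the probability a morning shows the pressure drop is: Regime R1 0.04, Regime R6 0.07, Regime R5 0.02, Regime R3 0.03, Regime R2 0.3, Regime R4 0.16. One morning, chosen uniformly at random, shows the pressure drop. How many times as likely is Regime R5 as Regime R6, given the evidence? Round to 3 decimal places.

With a uniform prior (1/6 each), posterior ∝ likelihood:
  Regime R1: 0.04
  Regime R6: 0.07
  Regime R5: 0.02
  Regime R3: 0.03
  Regime R2: 0.3
  Regime R4: 0.16
Sum = 0.62.
The ratio is 0.02 / 0.07 (the normalizer cancels) = 0.286.

0.286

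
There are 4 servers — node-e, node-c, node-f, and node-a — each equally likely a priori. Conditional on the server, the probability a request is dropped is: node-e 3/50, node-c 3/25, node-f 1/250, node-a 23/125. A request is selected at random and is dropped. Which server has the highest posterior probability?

node-a

With a uniform prior (1/4 each), posterior ∝ likelihood:
  node-e: 0.06
  node-c: 0.12
  node-f: 0.004
  node-a: 0.184
Total = 0.368.
Largest term belongs to node-a, so node-a is most probable.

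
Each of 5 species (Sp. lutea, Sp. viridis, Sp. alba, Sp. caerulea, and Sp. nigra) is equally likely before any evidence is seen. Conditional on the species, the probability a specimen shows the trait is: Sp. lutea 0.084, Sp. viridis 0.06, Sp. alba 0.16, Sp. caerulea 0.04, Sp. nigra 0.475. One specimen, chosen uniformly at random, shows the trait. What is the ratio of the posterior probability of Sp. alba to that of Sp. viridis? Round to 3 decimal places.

2.667

Since the prior is uniform, the posterior is proportional to the likelihood:
  Sp. lutea: 0.084
  Sp. viridis: 0.06
  Sp. alba: 0.16
  Sp. caerulea: 0.04
  Sp. nigra: 0.475
Sum = 0.819.
The ratio is 0.16 / 0.06 (the normalizer cancels) = 2.667.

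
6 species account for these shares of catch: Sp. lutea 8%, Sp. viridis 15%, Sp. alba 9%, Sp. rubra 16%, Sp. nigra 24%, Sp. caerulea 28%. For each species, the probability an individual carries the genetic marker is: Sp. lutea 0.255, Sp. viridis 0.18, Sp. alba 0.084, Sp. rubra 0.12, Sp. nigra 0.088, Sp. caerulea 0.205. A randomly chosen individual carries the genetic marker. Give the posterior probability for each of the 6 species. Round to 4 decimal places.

Sp. lutea 0.1336, Sp. viridis 0.1768, Sp. alba 0.0495, Sp. rubra 0.1258, Sp. nigra 0.1383, Sp. caerulea 0.3759

Prior × likelihood for each hypothesis:
  Sp. lutea: 0.08 × 0.255 = 0.0204
  Sp. viridis: 0.15 × 0.18 = 0.027
  Sp. alba: 0.09 × 0.084 = 0.00756
  Sp. rubra: 0.16 × 0.12 = 0.0192
  Sp. nigra: 0.24 × 0.088 = 0.02112
  Sp. caerulea: 0.28 × 0.205 = 0.0574
Sum = 0.15268.
P(Sp. lutea | marker) = 0.0204/0.15268 ≈ 0.1336
P(Sp. viridis | marker) = 0.027/0.15268 ≈ 0.1768
P(Sp. alba | marker) = 0.00756/0.15268 ≈ 0.0495
P(Sp. rubra | marker) = 0.0192/0.15268 ≈ 0.1258
P(Sp. nigra | marker) = 0.02112/0.15268 ≈ 0.1383
P(Sp. caerulea | marker) = 0.0574/0.15268 ≈ 0.3759
(Check: 0.1336+0.1768+0.0495+0.1258+0.1383+0.3759 = 0.9999.)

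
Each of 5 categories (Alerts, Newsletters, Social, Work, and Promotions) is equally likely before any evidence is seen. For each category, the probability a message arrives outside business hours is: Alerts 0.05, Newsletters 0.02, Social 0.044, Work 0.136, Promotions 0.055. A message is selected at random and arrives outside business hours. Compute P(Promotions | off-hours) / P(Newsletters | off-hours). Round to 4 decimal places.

Since the prior is uniform, the posterior is proportional to the likelihood:
  Alerts: 0.05
  Newsletters: 0.02
  Social: 0.044
  Work: 0.136
  Promotions: 0.055
Sum = 0.305.
The ratio is 0.055 / 0.02 (the normalizer cancels) = 2.7500.

2.7500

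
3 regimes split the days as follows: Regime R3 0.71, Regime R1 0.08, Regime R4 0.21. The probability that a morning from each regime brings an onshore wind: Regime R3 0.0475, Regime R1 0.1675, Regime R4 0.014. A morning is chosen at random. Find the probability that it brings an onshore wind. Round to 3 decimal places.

0.050

Compute prior × likelihood for every hypothesis:
  Regime R3: 0.71 × 0.0475 = 0.033725
  Regime R1: 0.08 × 0.1675 = 0.0134
  Regime R4: 0.21 × 0.014 = 0.00294
P(onshore) = 0.033725 + 0.0134 + 0.00294 = 0.050065 → 0.050.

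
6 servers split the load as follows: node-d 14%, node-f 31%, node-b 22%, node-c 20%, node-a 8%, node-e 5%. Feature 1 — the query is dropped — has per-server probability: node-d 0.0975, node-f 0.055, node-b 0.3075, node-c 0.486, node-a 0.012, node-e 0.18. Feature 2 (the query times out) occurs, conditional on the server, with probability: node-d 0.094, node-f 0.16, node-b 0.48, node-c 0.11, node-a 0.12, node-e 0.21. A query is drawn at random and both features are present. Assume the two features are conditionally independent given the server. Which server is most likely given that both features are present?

node-b

Unnormalized posteriors (prior × likelihood):
  node-d: 0.14 × 0.0975 × 0.094 = 0.0012831
  node-f: 0.31 × 0.055 × 0.16 = 0.002728
  node-b: 0.22 × 0.3075 × 0.48 = 0.032472
  node-c: 0.2 × 0.486 × 0.11 = 0.010692
  node-a: 0.08 × 0.012 × 0.12 = 0.0001152
  node-e: 0.05 × 0.18 × 0.21 = 0.00189
Sum = 0.0491803.
Largest term belongs to node-b, so node-b is most probable.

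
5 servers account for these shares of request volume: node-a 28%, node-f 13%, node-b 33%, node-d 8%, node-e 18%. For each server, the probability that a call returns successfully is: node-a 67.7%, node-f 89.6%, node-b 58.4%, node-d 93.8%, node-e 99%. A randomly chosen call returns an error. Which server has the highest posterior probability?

node-b

Taking complements, P(error | each) = node-a 0.323, node-f 0.104, node-b 0.416, node-d 0.062, node-e 0.01.
Prior × likelihood for each hypothesis:
  node-a: 0.28 × 0.323 = 0.09044
  node-f: 0.13 × 0.104 = 0.01352
  node-b: 0.33 × 0.416 = 0.13728
  node-d: 0.08 × 0.062 = 0.00496
  node-e: 0.18 × 0.01 = 0.0018
Total = 0.248.
Largest term belongs to node-b, so node-b is most probable.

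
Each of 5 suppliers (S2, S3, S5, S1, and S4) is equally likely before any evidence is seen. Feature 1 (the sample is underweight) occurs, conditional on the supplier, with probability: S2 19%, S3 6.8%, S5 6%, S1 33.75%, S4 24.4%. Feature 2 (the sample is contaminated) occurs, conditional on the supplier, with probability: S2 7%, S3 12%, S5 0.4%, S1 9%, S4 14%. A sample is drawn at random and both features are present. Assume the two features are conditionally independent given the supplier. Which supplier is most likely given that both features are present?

S4

With a uniform prior (1/5 each), posterior ∝ likelihood:
  S2: 0.19 × 0.07 = 0.0133
  S3: 0.068 × 0.12 = 0.00816
  S5: 0.06 × 0.004 = 0.00024
  S1: 0.3375 × 0.09 = 0.030375
  S4: 0.244 × 0.14 = 0.03416
Normalizing constant = 0.086235.
Largest term belongs to S4, so S4 is most probable.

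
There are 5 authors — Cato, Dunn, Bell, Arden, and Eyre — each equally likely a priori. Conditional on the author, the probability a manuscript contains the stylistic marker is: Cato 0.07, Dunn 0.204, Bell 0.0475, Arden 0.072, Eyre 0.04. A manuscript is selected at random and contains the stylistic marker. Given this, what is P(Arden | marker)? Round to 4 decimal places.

Since the prior is uniform, the posterior is proportional to the likelihood:
  Cato: 0.07
  Dunn: 0.204
  Bell: 0.0475
  Arden: 0.072
  Eyre: 0.04
Sum = 0.4335.
P(Arden | evidence) = 0.072 / 0.4335 ≈ 0.1661.

0.1661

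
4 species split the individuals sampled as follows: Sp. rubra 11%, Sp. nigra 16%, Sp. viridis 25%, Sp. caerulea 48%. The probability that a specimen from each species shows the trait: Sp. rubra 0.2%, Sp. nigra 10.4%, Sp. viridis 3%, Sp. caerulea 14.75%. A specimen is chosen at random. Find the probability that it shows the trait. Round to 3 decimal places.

Unnormalized posteriors (prior × likelihood):
  Sp. rubra: 0.11 × 0.002 = 0.00022
  Sp. nigra: 0.16 × 0.104 = 0.01664
  Sp. viridis: 0.25 × 0.03 = 0.0075
  Sp. caerulea: 0.48 × 0.1475 = 0.0708
P(trait) = 0.00022 + 0.01664 + 0.0075 + 0.0708 = 0.09516 → 0.095.

0.095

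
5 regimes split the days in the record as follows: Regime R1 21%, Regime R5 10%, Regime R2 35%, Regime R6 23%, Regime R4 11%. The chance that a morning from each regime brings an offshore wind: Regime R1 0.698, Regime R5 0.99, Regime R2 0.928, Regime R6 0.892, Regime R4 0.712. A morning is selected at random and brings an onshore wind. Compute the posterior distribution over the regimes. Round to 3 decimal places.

Regime R1 0.434, Regime R5 0.007, Regime R2 0.172, Regime R6 0.170, Regime R4 0.217

Taking complements, P(onshore | each) = Regime R1 0.302, Regime R5 0.01, Regime R2 0.072, Regime R6 0.108, Regime R4 0.288.
Unnormalized posteriors (prior × likelihood):
  Regime R1: 0.21 × 0.302 = 0.06342
  Regime R5: 0.1 × 0.01 = 0.001
  Regime R2: 0.35 × 0.072 = 0.0252
  Regime R6: 0.23 × 0.108 = 0.02484
  Regime R4: 0.11 × 0.288 = 0.03168
Total = 0.14614.
P(Regime R1 | onshore) = 0.06342/0.14614 ≈ 0.434
P(Regime R5 | onshore) = 0.001/0.14614 ≈ 0.007
P(Regime R2 | onshore) = 0.0252/0.14614 ≈ 0.172
P(Regime R6 | onshore) = 0.02484/0.14614 ≈ 0.170
P(Regime R4 | onshore) = 0.03168/0.14614 ≈ 0.217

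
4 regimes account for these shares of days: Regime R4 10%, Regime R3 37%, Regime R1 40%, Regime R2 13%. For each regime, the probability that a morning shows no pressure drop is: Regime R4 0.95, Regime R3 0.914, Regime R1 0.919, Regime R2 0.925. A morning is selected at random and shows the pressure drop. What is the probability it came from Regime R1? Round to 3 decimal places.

Taking complements, P(drop | each) = Regime R4 0.05, Regime R3 0.086, Regime R1 0.081, Regime R2 0.075.
Compute prior × likelihood for every hypothesis:
  Regime R4: 0.1 × 0.05 = 0.005
  Regime R3: 0.37 × 0.086 = 0.03182
  Regime R1: 0.4 × 0.081 = 0.0324
  Regime R2: 0.13 × 0.075 = 0.00975
Normalizing constant = 0.07897.
P(Regime R1 | evidence) = 0.0324 / 0.07897 ≈ 0.410.

0.410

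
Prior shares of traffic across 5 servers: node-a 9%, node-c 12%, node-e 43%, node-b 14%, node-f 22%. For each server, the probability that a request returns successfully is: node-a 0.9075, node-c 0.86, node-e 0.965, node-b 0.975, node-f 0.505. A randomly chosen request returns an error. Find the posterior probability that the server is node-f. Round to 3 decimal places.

0.714

Taking complements, P(error | each) = node-a 0.0925, node-c 0.14, node-e 0.035, node-b 0.025, node-f 0.495.
By Bayes' rule, posterior ∝ prior × likelihood:
  node-a: 0.09 × 0.0925 = 0.008325
  node-c: 0.12 × 0.14 = 0.0168
  node-e: 0.43 × 0.035 = 0.01505
  node-b: 0.14 × 0.025 = 0.0035
  node-f: 0.22 × 0.495 = 0.1089
Sum = 0.152575.
P(node-f | evidence) = 0.1089 / 0.152575 ≈ 0.714.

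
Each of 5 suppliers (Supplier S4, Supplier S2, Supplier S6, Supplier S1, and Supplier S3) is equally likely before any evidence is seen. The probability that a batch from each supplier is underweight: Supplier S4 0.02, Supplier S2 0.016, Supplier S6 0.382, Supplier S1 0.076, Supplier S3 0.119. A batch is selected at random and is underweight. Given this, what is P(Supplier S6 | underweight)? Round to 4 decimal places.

Since the prior is uniform, the posterior is proportional to the likelihood:
  Supplier S4: 0.02
  Supplier S2: 0.016
  Supplier S6: 0.382
  Supplier S1: 0.076
  Supplier S3: 0.119
Normalizing constant = 0.613.
P(Supplier S6 | evidence) = 0.382 / 0.613 ≈ 0.6232.

0.6232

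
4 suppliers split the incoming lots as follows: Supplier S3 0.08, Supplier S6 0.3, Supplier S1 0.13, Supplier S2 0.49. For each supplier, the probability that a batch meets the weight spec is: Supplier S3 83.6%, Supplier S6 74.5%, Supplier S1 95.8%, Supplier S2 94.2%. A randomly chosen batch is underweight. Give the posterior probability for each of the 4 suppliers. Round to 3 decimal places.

Supplier S3 0.106, Supplier S6 0.619, Supplier S1 0.044, Supplier S2 0.230

Taking complements, P(underweight | each) = Supplier S3 0.164, Supplier S6 0.255, Supplier S1 0.042, Supplier S2 0.058.
Compute prior × likelihood for every hypothesis:
  Supplier S3: 0.08 × 0.164 = 0.01312
  Supplier S6: 0.3 × 0.255 = 0.0765
  Supplier S1: 0.13 × 0.042 = 0.00546
  Supplier S2: 0.49 × 0.058 = 0.02842
Total = 0.1235.
P(Supplier S3 | underweight) = 0.01312/0.1235 ≈ 0.106
P(Supplier S6 | underweight) = 0.0765/0.1235 ≈ 0.619
P(Supplier S1 | underweight) = 0.00546/0.1235 ≈ 0.044
P(Supplier S2 | underweight) = 0.02842/0.1235 ≈ 0.230
(Check: 0.106+0.619+0.044+0.230 = 0.999.)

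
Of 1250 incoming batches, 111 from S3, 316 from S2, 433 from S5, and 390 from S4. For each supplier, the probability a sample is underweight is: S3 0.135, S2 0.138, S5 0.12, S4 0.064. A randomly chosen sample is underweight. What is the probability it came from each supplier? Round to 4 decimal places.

Prior × likelihood for each hypothesis:
  S3: 0.0888 × 0.135 = 0.011988
  S2: 0.2528 × 0.138 = 0.0348864
  S5: 0.3464 × 0.12 = 0.041568
  S4: 0.312 × 0.064 = 0.019968
Total = 0.1084104.
P(S3 | underweight) = 0.011988/0.1084104 ≈ 0.1106
P(S2 | underweight) = 0.0348864/0.1084104 ≈ 0.3218
P(S5 | underweight) = 0.041568/0.1084104 ≈ 0.3834
P(S4 | underweight) = 0.019968/0.1084104 ≈ 0.1842

S3 0.1106, S2 0.3218, S5 0.3834, S4 0.1842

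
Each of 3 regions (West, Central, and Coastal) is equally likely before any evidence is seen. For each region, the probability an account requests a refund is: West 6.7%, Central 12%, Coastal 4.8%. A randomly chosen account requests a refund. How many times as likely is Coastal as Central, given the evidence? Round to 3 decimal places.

With a uniform prior (1/3 each), posterior ∝ likelihood:
  West: 0.067
  Central: 0.12
  Coastal: 0.048
Normalizing constant = 0.235.
The ratio is 0.048 / 0.12 (the normalizer cancels) = 0.400.

0.400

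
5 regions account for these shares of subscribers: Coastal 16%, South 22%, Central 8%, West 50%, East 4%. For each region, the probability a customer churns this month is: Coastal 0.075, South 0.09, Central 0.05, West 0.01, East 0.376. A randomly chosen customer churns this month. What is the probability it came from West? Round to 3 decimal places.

0.090

Compute prior × likelihood for every hypothesis:
  Coastal: 0.16 × 0.075 = 0.012
  South: 0.22 × 0.09 = 0.0198
  Central: 0.08 × 0.05 = 0.004
  West: 0.5 × 0.01 = 0.005
  East: 0.04 × 0.376 = 0.01504
Sum = 0.05584.
P(West | evidence) = 0.005 / 0.05584 ≈ 0.090.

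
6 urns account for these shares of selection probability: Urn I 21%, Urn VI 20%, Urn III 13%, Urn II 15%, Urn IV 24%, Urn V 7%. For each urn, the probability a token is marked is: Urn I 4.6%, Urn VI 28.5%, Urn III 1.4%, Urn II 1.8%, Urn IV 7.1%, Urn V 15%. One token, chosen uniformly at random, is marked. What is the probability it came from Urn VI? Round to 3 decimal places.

0.577

Compute prior × likelihood for every hypothesis:
  Urn I: 0.21 × 0.046 = 0.00966
  Urn VI: 0.2 × 0.285 = 0.057
  Urn III: 0.13 × 0.014 = 0.00182
  Urn II: 0.15 × 0.018 = 0.0027
  Urn IV: 0.24 × 0.071 = 0.01704
  Urn V: 0.07 × 0.15 = 0.0105
Sum = 0.09872.
P(Urn VI | evidence) = 0.057 / 0.09872 ≈ 0.577.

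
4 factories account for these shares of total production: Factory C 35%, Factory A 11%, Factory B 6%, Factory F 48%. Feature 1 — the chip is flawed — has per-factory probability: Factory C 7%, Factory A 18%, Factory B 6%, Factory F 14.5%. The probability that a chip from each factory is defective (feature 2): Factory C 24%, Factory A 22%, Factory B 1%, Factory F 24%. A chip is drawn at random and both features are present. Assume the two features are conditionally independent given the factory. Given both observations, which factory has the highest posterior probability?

Compute prior × likelihood for every hypothesis:
  Factory C: 0.35 × 0.07 × 0.24 = 0.00588
  Factory A: 0.11 × 0.18 × 0.22 = 0.004356
  Factory B: 0.06 × 0.06 × 0.01 = 0.000036
  Factory F: 0.48 × 0.145 × 0.24 = 0.016704
Normalizing constant = 0.026976.
Largest term belongs to Factory F, so Factory F is most probable.

Factory F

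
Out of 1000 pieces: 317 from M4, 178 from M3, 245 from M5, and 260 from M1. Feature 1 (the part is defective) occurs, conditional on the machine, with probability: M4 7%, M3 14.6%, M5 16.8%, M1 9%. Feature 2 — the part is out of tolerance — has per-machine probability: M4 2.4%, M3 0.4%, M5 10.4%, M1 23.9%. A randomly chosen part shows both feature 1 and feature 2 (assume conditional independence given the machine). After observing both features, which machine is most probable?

Unnormalized posteriors (prior × likelihood):
  M4: 0.317 × 0.07 × 0.024 = 0.00053256
  M3: 0.178 × 0.146 × 0.004 = 0.000103952
  M5: 0.245 × 0.168 × 0.104 = 0.00428064
  M1: 0.26 × 0.09 × 0.239 = 0.0055926
Total = 0.010509752.
Largest term belongs to M1, so M1 is most probable.

M1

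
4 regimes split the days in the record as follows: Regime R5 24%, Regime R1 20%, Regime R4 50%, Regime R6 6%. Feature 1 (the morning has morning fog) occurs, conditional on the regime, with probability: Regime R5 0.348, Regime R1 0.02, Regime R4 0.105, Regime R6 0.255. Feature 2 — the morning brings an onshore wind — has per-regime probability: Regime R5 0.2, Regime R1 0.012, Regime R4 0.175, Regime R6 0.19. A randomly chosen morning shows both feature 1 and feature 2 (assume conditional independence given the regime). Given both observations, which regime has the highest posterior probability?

Prior × likelihood for each hypothesis:
  Regime R5: 0.24 × 0.348 × 0.2 = 0.016704
  Regime R1: 0.2 × 0.02 × 0.012 = 0.000048
  Regime R4: 0.5 × 0.105 × 0.175 = 0.0091875
  Regime R6: 0.06 × 0.255 × 0.19 = 0.002907
Sum = 0.0288465.
Largest term belongs to Regime R5, so Regime R5 is most probable.

Regime R5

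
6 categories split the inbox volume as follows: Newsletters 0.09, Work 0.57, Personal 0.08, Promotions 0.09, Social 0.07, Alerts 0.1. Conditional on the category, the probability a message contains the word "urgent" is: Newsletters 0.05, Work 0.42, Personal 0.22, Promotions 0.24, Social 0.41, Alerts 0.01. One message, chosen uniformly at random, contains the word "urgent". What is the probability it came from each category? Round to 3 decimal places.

Newsletters 0.014, Work 0.765, Personal 0.056, Promotions 0.069, Social 0.092, Alerts 0.003

Compute prior × likelihood for every hypothesis:
  Newsletters: 0.09 × 0.05 = 0.0045
  Work: 0.57 × 0.42 = 0.2394
  Personal: 0.08 × 0.22 = 0.0176
  Promotions: 0.09 × 0.24 = 0.0216
  Social: 0.07 × 0.41 = 0.0287
  Alerts: 0.1 × 0.01 = 0.001
Normalizing constant = 0.3128.
P(Newsletters | urgent-flag) = 0.0045/0.3128 ≈ 0.014
P(Work | urgent-flag) = 0.2394/0.3128 ≈ 0.765
P(Personal | urgent-flag) = 0.0176/0.3128 ≈ 0.056
P(Promotions | urgent-flag) = 0.0216/0.3128 ≈ 0.069
P(Social | urgent-flag) = 0.0287/0.3128 ≈ 0.092
P(Alerts | urgent-flag) = 0.001/0.3128 ≈ 0.003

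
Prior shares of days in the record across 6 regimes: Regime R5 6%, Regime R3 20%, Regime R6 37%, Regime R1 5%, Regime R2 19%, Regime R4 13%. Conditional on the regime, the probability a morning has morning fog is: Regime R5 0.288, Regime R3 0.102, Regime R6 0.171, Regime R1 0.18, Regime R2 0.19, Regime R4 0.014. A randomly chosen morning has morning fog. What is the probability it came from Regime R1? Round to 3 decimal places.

0.061

Compute prior × likelihood for every hypothesis:
  Regime R5: 0.06 × 0.288 = 0.01728
  Regime R3: 0.2 × 0.102 = 0.0204
  Regime R6: 0.37 × 0.171 = 0.06327
  Regime R1: 0.05 × 0.18 = 0.009
  Regime R2: 0.19 × 0.19 = 0.0361
  Regime R4: 0.13 × 0.014 = 0.00182
Normalizing constant = 0.14787.
P(Regime R1 | evidence) = 0.009 / 0.14787 ≈ 0.061.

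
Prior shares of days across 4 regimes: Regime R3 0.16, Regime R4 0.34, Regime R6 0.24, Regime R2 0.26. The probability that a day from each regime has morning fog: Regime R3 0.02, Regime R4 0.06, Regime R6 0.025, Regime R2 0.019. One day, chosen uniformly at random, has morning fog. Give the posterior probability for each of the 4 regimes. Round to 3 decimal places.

Unnormalized posteriors (prior × likelihood):
  Regime R3: 0.16 × 0.02 = 0.0032
  Regime R4: 0.34 × 0.06 = 0.0204
  Regime R6: 0.24 × 0.025 = 0.006
  Regime R2: 0.26 × 0.019 = 0.00494
Total = 0.03454.
P(Regime R3 | fog) = 0.0032/0.03454 ≈ 0.093
P(Regime R4 | fog) = 0.0204/0.03454 ≈ 0.591
P(Regime R6 | fog) = 0.006/0.03454 ≈ 0.174
P(Regime R2 | fog) = 0.00494/0.03454 ≈ 0.143

Regime R3 0.093, Regime R4 0.591, Regime R6 0.174, Regime R2 0.143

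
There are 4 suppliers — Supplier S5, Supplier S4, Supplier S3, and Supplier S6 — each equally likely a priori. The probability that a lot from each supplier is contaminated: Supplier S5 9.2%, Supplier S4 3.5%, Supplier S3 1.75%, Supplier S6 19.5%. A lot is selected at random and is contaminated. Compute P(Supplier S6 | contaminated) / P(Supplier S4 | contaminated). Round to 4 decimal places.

With a uniform prior (1/4 each), posterior ∝ likelihood:
  Supplier S5: 0.092
  Supplier S4: 0.035
  Supplier S3: 0.0175
  Supplier S6: 0.195
Normalizing constant = 0.3395.
The ratio is 0.195 / 0.035 (the normalizer cancels) = 5.5714.

5.5714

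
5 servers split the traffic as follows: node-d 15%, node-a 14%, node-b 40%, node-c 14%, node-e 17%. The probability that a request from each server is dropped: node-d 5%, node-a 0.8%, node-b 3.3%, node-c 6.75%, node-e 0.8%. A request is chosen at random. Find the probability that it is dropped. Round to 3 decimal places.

Compute prior × likelihood for every hypothesis:
  node-d: 0.15 × 0.05 = 0.0075
  node-a: 0.14 × 0.008 = 0.00112
  node-b: 0.4 × 0.033 = 0.0132
  node-c: 0.14 × 0.0675 = 0.00945
  node-e: 0.17 × 0.008 = 0.00136
P(dropped) = 0.0075 + 0.00112 + 0.0132 + 0.00945 + 0.00136 = 0.03263 → 0.033.

0.033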